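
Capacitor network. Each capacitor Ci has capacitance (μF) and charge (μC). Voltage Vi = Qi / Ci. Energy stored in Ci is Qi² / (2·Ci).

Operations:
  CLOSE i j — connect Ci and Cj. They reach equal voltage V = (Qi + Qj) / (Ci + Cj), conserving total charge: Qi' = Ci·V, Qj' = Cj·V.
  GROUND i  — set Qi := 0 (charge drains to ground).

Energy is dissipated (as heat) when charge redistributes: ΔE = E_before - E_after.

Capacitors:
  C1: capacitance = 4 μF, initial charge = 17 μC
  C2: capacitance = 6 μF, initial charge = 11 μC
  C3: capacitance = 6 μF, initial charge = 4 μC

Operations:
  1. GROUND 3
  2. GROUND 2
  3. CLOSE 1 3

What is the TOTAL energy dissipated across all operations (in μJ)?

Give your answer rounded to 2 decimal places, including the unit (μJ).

Initial: C1(4μF, Q=17μC, V=4.25V), C2(6μF, Q=11μC, V=1.83V), C3(6μF, Q=4μC, V=0.67V)
Op 1: GROUND 3: Q3=0; energy lost=1.333
Op 2: GROUND 2: Q2=0; energy lost=10.083
Op 3: CLOSE 1-3: Q_total=17.00, C_total=10.00, V=1.70; Q1=6.80, Q3=10.20; dissipated=21.675
Total dissipated: 33.092 μJ

Answer: 33.09 μJ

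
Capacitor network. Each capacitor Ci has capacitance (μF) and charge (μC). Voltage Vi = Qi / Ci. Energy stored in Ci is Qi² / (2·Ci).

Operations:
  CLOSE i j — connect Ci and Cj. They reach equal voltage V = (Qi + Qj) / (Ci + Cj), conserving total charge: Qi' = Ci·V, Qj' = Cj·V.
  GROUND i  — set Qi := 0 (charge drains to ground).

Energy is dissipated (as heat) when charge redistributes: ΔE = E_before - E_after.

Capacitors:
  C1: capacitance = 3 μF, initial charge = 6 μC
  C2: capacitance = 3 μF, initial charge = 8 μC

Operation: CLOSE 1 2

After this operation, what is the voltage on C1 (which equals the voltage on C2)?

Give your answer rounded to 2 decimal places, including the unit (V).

Initial: C1(3μF, Q=6μC, V=2.00V), C2(3μF, Q=8μC, V=2.67V)
Op 1: CLOSE 1-2: Q_total=14.00, C_total=6.00, V=2.33; Q1=7.00, Q2=7.00; dissipated=0.333

Answer: 2.33 V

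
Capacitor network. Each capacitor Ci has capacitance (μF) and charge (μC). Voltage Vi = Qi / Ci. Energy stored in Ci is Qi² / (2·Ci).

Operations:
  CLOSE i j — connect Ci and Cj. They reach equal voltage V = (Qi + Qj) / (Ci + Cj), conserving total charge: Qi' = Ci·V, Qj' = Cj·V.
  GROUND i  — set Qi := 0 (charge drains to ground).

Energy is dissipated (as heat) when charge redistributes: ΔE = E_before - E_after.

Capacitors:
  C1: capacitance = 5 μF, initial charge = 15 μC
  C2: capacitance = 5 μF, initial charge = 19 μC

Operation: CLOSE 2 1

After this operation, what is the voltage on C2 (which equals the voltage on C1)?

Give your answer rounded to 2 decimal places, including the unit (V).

Answer: 3.40 V

Derivation:
Initial: C1(5μF, Q=15μC, V=3.00V), C2(5μF, Q=19μC, V=3.80V)
Op 1: CLOSE 2-1: Q_total=34.00, C_total=10.00, V=3.40; Q2=17.00, Q1=17.00; dissipated=0.800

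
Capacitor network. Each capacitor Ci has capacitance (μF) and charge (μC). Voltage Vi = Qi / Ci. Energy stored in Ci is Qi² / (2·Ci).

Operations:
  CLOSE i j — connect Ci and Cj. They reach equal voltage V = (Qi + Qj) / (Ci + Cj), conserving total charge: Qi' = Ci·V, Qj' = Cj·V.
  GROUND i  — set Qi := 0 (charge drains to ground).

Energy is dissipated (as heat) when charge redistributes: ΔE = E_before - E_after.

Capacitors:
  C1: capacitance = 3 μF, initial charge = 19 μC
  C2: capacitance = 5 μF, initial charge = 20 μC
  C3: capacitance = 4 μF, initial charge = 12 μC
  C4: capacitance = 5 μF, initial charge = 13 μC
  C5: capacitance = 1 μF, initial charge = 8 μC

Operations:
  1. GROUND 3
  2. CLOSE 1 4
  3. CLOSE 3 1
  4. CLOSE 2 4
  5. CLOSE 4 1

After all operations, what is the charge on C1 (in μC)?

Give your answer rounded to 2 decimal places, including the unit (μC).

Initial: C1(3μF, Q=19μC, V=6.33V), C2(5μF, Q=20μC, V=4.00V), C3(4μF, Q=12μC, V=3.00V), C4(5μF, Q=13μC, V=2.60V), C5(1μF, Q=8μC, V=8.00V)
Op 1: GROUND 3: Q3=0; energy lost=18.000
Op 2: CLOSE 1-4: Q_total=32.00, C_total=8.00, V=4.00; Q1=12.00, Q4=20.00; dissipated=13.067
Op 3: CLOSE 3-1: Q_total=12.00, C_total=7.00, V=1.71; Q3=6.86, Q1=5.14; dissipated=13.714
Op 4: CLOSE 2-4: Q_total=40.00, C_total=10.00, V=4.00; Q2=20.00, Q4=20.00; dissipated=0.000
Op 5: CLOSE 4-1: Q_total=25.14, C_total=8.00, V=3.14; Q4=15.71, Q1=9.43; dissipated=4.898
Final charges: Q1=9.43, Q2=20.00, Q3=6.86, Q4=15.71, Q5=8.00

Answer: 9.43 μC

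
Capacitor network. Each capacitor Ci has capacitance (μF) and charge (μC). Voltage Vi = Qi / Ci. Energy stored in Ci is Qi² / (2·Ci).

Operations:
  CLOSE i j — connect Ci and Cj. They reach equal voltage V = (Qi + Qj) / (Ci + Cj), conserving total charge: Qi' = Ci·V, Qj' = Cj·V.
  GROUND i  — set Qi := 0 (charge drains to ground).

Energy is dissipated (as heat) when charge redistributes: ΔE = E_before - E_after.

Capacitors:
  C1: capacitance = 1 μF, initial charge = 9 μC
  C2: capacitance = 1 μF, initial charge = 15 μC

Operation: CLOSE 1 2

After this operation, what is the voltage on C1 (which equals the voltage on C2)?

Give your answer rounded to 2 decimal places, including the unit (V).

Answer: 12.00 V

Derivation:
Initial: C1(1μF, Q=9μC, V=9.00V), C2(1μF, Q=15μC, V=15.00V)
Op 1: CLOSE 1-2: Q_total=24.00, C_total=2.00, V=12.00; Q1=12.00, Q2=12.00; dissipated=9.000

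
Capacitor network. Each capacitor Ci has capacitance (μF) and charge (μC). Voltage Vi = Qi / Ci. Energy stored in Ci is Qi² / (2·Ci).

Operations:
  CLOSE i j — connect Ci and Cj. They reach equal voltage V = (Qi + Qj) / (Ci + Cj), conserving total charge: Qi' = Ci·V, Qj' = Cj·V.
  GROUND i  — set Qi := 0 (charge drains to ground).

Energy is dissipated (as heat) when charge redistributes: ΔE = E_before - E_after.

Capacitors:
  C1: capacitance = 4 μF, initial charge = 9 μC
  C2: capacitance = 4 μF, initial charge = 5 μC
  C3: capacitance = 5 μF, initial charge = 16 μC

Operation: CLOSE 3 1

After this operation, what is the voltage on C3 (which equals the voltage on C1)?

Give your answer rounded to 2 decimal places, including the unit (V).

Answer: 2.78 V

Derivation:
Initial: C1(4μF, Q=9μC, V=2.25V), C2(4μF, Q=5μC, V=1.25V), C3(5μF, Q=16μC, V=3.20V)
Op 1: CLOSE 3-1: Q_total=25.00, C_total=9.00, V=2.78; Q3=13.89, Q1=11.11; dissipated=1.003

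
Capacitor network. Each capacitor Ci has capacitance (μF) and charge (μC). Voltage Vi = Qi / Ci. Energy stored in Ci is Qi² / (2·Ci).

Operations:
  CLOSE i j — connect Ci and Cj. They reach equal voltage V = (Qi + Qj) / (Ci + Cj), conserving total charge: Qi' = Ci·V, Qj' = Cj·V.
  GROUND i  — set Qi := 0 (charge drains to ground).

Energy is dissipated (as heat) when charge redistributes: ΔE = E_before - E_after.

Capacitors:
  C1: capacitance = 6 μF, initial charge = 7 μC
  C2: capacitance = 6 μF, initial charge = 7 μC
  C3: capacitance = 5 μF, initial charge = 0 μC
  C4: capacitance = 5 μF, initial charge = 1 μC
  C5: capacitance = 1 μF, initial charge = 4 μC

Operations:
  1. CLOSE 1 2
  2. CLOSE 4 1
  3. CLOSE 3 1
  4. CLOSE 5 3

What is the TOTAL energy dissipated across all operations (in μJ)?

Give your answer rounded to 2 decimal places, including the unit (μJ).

Answer: 7.41 μJ

Derivation:
Initial: C1(6μF, Q=7μC, V=1.17V), C2(6μF, Q=7μC, V=1.17V), C3(5μF, Q=0μC, V=0.00V), C4(5μF, Q=1μC, V=0.20V), C5(1μF, Q=4μC, V=4.00V)
Op 1: CLOSE 1-2: Q_total=14.00, C_total=12.00, V=1.17; Q1=7.00, Q2=7.00; dissipated=0.000
Op 2: CLOSE 4-1: Q_total=8.00, C_total=11.00, V=0.73; Q4=3.64, Q1=4.36; dissipated=1.274
Op 3: CLOSE 3-1: Q_total=4.36, C_total=11.00, V=0.40; Q3=1.98, Q1=2.38; dissipated=0.721
Op 4: CLOSE 5-3: Q_total=5.98, C_total=6.00, V=1.00; Q5=1.00, Q3=4.99; dissipated=5.410
Total dissipated: 7.405 μJ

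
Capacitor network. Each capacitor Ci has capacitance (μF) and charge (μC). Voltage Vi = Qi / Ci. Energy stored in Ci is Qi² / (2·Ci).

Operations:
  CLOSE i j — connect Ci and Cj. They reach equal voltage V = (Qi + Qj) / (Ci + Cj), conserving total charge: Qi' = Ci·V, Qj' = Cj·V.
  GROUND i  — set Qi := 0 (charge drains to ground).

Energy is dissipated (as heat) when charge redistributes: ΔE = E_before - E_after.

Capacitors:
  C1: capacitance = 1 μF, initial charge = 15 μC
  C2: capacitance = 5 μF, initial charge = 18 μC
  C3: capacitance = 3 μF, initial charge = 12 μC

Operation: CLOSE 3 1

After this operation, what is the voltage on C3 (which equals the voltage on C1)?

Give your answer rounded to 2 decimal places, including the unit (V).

Initial: C1(1μF, Q=15μC, V=15.00V), C2(5μF, Q=18μC, V=3.60V), C3(3μF, Q=12μC, V=4.00V)
Op 1: CLOSE 3-1: Q_total=27.00, C_total=4.00, V=6.75; Q3=20.25, Q1=6.75; dissipated=45.375

Answer: 6.75 V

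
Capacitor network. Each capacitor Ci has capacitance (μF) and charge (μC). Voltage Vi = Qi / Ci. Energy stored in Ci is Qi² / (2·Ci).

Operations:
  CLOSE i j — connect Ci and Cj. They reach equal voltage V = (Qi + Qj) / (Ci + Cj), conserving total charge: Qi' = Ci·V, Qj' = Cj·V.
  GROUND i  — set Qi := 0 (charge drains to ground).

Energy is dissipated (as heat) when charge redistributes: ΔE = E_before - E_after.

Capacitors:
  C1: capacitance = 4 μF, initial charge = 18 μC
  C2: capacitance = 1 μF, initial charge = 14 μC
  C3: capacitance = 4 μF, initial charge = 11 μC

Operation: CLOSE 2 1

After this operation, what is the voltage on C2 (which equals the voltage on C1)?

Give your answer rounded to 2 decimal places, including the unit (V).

Answer: 6.40 V

Derivation:
Initial: C1(4μF, Q=18μC, V=4.50V), C2(1μF, Q=14μC, V=14.00V), C3(4μF, Q=11μC, V=2.75V)
Op 1: CLOSE 2-1: Q_total=32.00, C_total=5.00, V=6.40; Q2=6.40, Q1=25.60; dissipated=36.100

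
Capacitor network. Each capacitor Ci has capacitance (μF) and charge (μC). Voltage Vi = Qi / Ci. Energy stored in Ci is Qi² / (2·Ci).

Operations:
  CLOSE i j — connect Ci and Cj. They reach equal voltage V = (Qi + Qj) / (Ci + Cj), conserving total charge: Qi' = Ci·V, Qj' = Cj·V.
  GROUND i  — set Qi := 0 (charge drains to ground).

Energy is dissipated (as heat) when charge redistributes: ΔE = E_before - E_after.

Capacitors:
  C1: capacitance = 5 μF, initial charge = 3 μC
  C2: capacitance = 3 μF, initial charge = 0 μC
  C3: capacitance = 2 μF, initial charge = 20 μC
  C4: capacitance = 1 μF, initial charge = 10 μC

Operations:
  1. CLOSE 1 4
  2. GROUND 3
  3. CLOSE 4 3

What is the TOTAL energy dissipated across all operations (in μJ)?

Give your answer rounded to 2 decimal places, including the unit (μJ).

Answer: 138.38 μJ

Derivation:
Initial: C1(5μF, Q=3μC, V=0.60V), C2(3μF, Q=0μC, V=0.00V), C3(2μF, Q=20μC, V=10.00V), C4(1μF, Q=10μC, V=10.00V)
Op 1: CLOSE 1-4: Q_total=13.00, C_total=6.00, V=2.17; Q1=10.83, Q4=2.17; dissipated=36.817
Op 2: GROUND 3: Q3=0; energy lost=100.000
Op 3: CLOSE 4-3: Q_total=2.17, C_total=3.00, V=0.72; Q4=0.72, Q3=1.44; dissipated=1.565
Total dissipated: 138.381 μJ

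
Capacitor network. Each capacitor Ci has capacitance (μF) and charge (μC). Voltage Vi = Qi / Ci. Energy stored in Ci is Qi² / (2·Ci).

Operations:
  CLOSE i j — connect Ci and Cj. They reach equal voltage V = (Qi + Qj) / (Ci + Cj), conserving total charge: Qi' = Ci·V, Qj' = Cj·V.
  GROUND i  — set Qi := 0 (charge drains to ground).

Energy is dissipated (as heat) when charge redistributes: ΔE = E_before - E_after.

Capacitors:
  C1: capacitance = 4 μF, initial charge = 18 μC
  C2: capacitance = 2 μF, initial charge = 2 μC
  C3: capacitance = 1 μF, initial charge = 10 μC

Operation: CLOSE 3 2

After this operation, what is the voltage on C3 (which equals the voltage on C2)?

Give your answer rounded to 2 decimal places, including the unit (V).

Initial: C1(4μF, Q=18μC, V=4.50V), C2(2μF, Q=2μC, V=1.00V), C3(1μF, Q=10μC, V=10.00V)
Op 1: CLOSE 3-2: Q_total=12.00, C_total=3.00, V=4.00; Q3=4.00, Q2=8.00; dissipated=27.000

Answer: 4.00 V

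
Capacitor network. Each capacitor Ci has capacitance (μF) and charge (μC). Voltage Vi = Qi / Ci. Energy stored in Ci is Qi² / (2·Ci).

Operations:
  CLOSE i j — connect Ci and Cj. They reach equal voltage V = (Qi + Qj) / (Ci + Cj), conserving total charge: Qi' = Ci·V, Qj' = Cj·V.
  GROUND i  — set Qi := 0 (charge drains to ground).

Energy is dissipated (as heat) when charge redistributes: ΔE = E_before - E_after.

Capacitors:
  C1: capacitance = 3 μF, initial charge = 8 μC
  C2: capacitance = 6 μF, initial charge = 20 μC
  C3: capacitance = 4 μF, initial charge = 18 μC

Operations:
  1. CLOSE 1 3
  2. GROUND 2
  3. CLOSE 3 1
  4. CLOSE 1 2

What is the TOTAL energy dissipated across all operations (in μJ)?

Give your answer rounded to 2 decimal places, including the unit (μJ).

Answer: 50.01 μJ

Derivation:
Initial: C1(3μF, Q=8μC, V=2.67V), C2(6μF, Q=20μC, V=3.33V), C3(4μF, Q=18μC, V=4.50V)
Op 1: CLOSE 1-3: Q_total=26.00, C_total=7.00, V=3.71; Q1=11.14, Q3=14.86; dissipated=2.881
Op 2: GROUND 2: Q2=0; energy lost=33.333
Op 3: CLOSE 3-1: Q_total=26.00, C_total=7.00, V=3.71; Q3=14.86, Q1=11.14; dissipated=0.000
Op 4: CLOSE 1-2: Q_total=11.14, C_total=9.00, V=1.24; Q1=3.71, Q2=7.43; dissipated=13.796
Total dissipated: 50.010 μJ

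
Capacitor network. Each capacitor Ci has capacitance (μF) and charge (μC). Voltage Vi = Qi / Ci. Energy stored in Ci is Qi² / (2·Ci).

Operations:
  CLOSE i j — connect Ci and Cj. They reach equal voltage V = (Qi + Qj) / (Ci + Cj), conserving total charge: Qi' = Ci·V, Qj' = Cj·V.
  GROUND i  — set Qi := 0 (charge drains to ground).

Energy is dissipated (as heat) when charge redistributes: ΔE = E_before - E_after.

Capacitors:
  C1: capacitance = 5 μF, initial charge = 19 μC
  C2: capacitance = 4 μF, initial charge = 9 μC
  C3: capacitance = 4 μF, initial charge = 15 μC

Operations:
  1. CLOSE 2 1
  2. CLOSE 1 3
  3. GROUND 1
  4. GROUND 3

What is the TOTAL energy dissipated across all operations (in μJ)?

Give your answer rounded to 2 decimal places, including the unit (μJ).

Initial: C1(5μF, Q=19μC, V=3.80V), C2(4μF, Q=9μC, V=2.25V), C3(4μF, Q=15μC, V=3.75V)
Op 1: CLOSE 2-1: Q_total=28.00, C_total=9.00, V=3.11; Q2=12.44, Q1=15.56; dissipated=2.669
Op 2: CLOSE 1-3: Q_total=30.56, C_total=9.00, V=3.40; Q1=16.98, Q3=13.58; dissipated=0.454
Op 3: GROUND 1: Q1=0; energy lost=28.816
Op 4: GROUND 3: Q3=0; energy lost=23.053
Total dissipated: 54.992 μJ

Answer: 54.99 μJ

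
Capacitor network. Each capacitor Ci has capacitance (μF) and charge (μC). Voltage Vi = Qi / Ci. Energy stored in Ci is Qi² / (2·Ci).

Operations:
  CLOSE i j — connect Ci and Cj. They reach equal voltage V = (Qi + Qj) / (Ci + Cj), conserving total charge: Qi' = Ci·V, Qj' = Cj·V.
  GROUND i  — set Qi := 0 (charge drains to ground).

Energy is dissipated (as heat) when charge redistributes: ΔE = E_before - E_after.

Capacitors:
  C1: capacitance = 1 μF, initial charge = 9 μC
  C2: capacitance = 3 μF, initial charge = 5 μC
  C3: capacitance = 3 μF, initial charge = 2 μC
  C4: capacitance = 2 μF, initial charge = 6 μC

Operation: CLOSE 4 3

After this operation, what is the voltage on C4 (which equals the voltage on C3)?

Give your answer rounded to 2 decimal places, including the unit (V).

Initial: C1(1μF, Q=9μC, V=9.00V), C2(3μF, Q=5μC, V=1.67V), C3(3μF, Q=2μC, V=0.67V), C4(2μF, Q=6μC, V=3.00V)
Op 1: CLOSE 4-3: Q_total=8.00, C_total=5.00, V=1.60; Q4=3.20, Q3=4.80; dissipated=3.267

Answer: 1.60 V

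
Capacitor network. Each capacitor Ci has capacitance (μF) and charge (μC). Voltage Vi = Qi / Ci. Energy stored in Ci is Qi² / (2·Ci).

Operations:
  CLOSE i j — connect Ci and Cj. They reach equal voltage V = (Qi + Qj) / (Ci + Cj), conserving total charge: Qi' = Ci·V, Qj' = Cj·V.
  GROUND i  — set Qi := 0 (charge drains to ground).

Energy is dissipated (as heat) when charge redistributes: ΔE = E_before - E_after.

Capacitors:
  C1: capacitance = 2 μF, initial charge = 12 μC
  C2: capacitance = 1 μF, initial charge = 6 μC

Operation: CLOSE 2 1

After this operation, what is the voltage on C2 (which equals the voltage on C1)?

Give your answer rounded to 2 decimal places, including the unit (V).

Initial: C1(2μF, Q=12μC, V=6.00V), C2(1μF, Q=6μC, V=6.00V)
Op 1: CLOSE 2-1: Q_total=18.00, C_total=3.00, V=6.00; Q2=6.00, Q1=12.00; dissipated=0.000

Answer: 6.00 V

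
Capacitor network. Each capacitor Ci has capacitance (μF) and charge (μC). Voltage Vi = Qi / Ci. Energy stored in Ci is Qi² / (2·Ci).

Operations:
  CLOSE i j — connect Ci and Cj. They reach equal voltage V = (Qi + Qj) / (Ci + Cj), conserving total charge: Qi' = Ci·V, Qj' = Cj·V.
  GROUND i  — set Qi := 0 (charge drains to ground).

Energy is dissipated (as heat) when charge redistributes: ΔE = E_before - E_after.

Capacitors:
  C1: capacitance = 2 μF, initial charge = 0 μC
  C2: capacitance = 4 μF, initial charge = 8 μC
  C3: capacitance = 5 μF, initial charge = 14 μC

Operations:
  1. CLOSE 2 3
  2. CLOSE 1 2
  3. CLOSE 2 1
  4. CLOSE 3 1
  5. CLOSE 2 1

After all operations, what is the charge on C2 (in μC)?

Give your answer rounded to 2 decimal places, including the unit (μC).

Initial: C1(2μF, Q=0μC, V=0.00V), C2(4μF, Q=8μC, V=2.00V), C3(5μF, Q=14μC, V=2.80V)
Op 1: CLOSE 2-3: Q_total=22.00, C_total=9.00, V=2.44; Q2=9.78, Q3=12.22; dissipated=0.711
Op 2: CLOSE 1-2: Q_total=9.78, C_total=6.00, V=1.63; Q1=3.26, Q2=6.52; dissipated=3.984
Op 3: CLOSE 2-1: Q_total=9.78, C_total=6.00, V=1.63; Q2=6.52, Q1=3.26; dissipated=0.000
Op 4: CLOSE 3-1: Q_total=15.48, C_total=7.00, V=2.21; Q3=11.06, Q1=4.42; dissipated=0.474
Op 5: CLOSE 2-1: Q_total=10.94, C_total=6.00, V=1.82; Q2=7.29, Q1=3.65; dissipated=0.226
Final charges: Q1=3.65, Q2=7.29, Q3=11.06

Answer: 7.29 μC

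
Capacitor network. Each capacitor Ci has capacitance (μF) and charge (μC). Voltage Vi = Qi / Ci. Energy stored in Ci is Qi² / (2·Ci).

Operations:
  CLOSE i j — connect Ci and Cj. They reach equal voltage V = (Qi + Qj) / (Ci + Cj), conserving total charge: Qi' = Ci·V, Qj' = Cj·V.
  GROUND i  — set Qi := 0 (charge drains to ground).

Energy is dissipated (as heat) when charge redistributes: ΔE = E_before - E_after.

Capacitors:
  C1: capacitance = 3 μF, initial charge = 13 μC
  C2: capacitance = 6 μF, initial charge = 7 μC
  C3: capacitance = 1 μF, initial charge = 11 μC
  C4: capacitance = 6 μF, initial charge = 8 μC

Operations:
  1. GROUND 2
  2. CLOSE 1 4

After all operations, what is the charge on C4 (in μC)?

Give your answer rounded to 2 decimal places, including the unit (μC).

Answer: 14.00 μC

Derivation:
Initial: C1(3μF, Q=13μC, V=4.33V), C2(6μF, Q=7μC, V=1.17V), C3(1μF, Q=11μC, V=11.00V), C4(6μF, Q=8μC, V=1.33V)
Op 1: GROUND 2: Q2=0; energy lost=4.083
Op 2: CLOSE 1-4: Q_total=21.00, C_total=9.00, V=2.33; Q1=7.00, Q4=14.00; dissipated=9.000
Final charges: Q1=7.00, Q2=0.00, Q3=11.00, Q4=14.00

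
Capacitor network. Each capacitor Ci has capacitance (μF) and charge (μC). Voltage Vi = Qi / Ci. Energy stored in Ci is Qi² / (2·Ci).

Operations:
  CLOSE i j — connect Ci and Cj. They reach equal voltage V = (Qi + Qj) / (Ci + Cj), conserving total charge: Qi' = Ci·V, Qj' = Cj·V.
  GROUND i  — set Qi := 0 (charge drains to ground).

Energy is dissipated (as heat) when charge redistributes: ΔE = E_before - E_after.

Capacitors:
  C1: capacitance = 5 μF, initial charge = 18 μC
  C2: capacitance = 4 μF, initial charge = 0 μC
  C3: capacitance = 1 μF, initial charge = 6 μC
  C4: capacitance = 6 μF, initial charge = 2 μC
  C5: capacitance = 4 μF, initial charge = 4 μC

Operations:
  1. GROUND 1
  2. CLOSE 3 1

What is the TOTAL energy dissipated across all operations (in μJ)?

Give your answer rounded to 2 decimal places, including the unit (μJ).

Initial: C1(5μF, Q=18μC, V=3.60V), C2(4μF, Q=0μC, V=0.00V), C3(1μF, Q=6μC, V=6.00V), C4(6μF, Q=2μC, V=0.33V), C5(4μF, Q=4μC, V=1.00V)
Op 1: GROUND 1: Q1=0; energy lost=32.400
Op 2: CLOSE 3-1: Q_total=6.00, C_total=6.00, V=1.00; Q3=1.00, Q1=5.00; dissipated=15.000
Total dissipated: 47.400 μJ

Answer: 47.40 μJ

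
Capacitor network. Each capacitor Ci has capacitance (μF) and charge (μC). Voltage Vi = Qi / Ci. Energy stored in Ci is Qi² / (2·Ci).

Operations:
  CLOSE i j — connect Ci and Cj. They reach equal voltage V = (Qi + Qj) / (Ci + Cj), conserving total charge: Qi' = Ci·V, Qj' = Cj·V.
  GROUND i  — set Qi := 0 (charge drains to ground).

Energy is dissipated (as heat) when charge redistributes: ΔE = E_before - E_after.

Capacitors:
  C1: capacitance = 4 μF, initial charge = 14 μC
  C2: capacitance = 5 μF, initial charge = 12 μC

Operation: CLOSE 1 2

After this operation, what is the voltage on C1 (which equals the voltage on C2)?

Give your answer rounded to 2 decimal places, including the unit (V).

Answer: 2.89 V

Derivation:
Initial: C1(4μF, Q=14μC, V=3.50V), C2(5μF, Q=12μC, V=2.40V)
Op 1: CLOSE 1-2: Q_total=26.00, C_total=9.00, V=2.89; Q1=11.56, Q2=14.44; dissipated=1.344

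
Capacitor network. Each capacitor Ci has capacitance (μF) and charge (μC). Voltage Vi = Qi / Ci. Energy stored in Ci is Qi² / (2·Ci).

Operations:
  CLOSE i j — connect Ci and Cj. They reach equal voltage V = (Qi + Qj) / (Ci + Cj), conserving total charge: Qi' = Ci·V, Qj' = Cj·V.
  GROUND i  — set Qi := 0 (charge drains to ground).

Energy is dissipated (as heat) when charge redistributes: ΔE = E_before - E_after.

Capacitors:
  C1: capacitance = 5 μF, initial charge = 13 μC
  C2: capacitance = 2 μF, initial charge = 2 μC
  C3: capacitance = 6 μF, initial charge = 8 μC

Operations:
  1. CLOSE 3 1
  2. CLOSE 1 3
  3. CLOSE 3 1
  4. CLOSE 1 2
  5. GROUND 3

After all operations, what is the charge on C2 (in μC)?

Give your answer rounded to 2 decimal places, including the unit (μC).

Answer: 3.30 μC

Derivation:
Initial: C1(5μF, Q=13μC, V=2.60V), C2(2μF, Q=2μC, V=1.00V), C3(6μF, Q=8μC, V=1.33V)
Op 1: CLOSE 3-1: Q_total=21.00, C_total=11.00, V=1.91; Q3=11.45, Q1=9.55; dissipated=2.188
Op 2: CLOSE 1-3: Q_total=21.00, C_total=11.00, V=1.91; Q1=9.55, Q3=11.45; dissipated=0.000
Op 3: CLOSE 3-1: Q_total=21.00, C_total=11.00, V=1.91; Q3=11.45, Q1=9.55; dissipated=0.000
Op 4: CLOSE 1-2: Q_total=11.55, C_total=7.00, V=1.65; Q1=8.25, Q2=3.30; dissipated=0.590
Op 5: GROUND 3: Q3=0; energy lost=10.934
Final charges: Q1=8.25, Q2=3.30, Q3=0.00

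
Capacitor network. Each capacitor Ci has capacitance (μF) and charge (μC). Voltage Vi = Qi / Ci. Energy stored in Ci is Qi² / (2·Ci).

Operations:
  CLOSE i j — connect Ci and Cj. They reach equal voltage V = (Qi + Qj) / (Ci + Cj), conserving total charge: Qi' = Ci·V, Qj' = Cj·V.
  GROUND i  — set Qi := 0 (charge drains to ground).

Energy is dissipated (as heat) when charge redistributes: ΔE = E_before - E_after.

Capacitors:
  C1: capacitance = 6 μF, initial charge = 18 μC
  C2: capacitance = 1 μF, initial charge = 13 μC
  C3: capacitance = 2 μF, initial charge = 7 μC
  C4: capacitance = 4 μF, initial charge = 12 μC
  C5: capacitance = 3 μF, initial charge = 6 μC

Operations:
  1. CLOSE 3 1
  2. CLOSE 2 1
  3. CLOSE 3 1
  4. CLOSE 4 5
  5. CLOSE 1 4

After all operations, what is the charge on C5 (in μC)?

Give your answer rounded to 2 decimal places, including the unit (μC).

Initial: C1(6μF, Q=18μC, V=3.00V), C2(1μF, Q=13μC, V=13.00V), C3(2μF, Q=7μC, V=3.50V), C4(4μF, Q=12μC, V=3.00V), C5(3μF, Q=6μC, V=2.00V)
Op 1: CLOSE 3-1: Q_total=25.00, C_total=8.00, V=3.12; Q3=6.25, Q1=18.75; dissipated=0.188
Op 2: CLOSE 2-1: Q_total=31.75, C_total=7.00, V=4.54; Q2=4.54, Q1=27.21; dissipated=41.792
Op 3: CLOSE 3-1: Q_total=33.46, C_total=8.00, V=4.18; Q3=8.37, Q1=25.10; dissipated=1.493
Op 4: CLOSE 4-5: Q_total=18.00, C_total=7.00, V=2.57; Q4=10.29, Q5=7.71; dissipated=0.857
Op 5: CLOSE 1-4: Q_total=35.38, C_total=10.00, V=3.54; Q1=21.23, Q4=14.15; dissipated=3.117
Final charges: Q1=21.23, Q2=4.54, Q3=8.37, Q4=14.15, Q5=7.71

Answer: 7.71 μC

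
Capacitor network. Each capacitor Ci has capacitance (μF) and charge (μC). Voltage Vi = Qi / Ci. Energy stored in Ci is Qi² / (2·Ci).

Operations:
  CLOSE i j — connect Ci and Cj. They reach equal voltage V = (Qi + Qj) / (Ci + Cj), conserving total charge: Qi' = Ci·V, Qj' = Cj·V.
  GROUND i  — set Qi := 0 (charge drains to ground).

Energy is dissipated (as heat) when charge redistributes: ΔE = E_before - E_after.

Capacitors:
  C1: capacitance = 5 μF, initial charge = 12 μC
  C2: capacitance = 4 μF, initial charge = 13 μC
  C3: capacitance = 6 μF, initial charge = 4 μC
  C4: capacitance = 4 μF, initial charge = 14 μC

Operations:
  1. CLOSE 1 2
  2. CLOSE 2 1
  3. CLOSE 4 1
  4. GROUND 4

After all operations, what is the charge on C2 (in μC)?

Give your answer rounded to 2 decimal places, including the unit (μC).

Answer: 11.11 μC

Derivation:
Initial: C1(5μF, Q=12μC, V=2.40V), C2(4μF, Q=13μC, V=3.25V), C3(6μF, Q=4μC, V=0.67V), C4(4μF, Q=14μC, V=3.50V)
Op 1: CLOSE 1-2: Q_total=25.00, C_total=9.00, V=2.78; Q1=13.89, Q2=11.11; dissipated=0.803
Op 2: CLOSE 2-1: Q_total=25.00, C_total=9.00, V=2.78; Q2=11.11, Q1=13.89; dissipated=0.000
Op 3: CLOSE 4-1: Q_total=27.89, C_total=9.00, V=3.10; Q4=12.40, Q1=15.49; dissipated=0.580
Op 4: GROUND 4: Q4=0; energy lost=19.205
Final charges: Q1=15.49, Q2=11.11, Q3=4.00, Q4=0.00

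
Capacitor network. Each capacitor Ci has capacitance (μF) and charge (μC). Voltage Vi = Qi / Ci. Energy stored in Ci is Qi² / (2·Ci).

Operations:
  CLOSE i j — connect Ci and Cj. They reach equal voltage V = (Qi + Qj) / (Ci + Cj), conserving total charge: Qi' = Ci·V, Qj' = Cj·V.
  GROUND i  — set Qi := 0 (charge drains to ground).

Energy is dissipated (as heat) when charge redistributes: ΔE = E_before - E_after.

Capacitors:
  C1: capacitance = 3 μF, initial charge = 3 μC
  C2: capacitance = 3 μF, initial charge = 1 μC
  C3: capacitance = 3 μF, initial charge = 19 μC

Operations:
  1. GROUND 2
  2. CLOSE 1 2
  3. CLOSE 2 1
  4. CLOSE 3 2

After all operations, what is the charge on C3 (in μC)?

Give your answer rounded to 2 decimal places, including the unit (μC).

Initial: C1(3μF, Q=3μC, V=1.00V), C2(3μF, Q=1μC, V=0.33V), C3(3μF, Q=19μC, V=6.33V)
Op 1: GROUND 2: Q2=0; energy lost=0.167
Op 2: CLOSE 1-2: Q_total=3.00, C_total=6.00, V=0.50; Q1=1.50, Q2=1.50; dissipated=0.750
Op 3: CLOSE 2-1: Q_total=3.00, C_total=6.00, V=0.50; Q2=1.50, Q1=1.50; dissipated=0.000
Op 4: CLOSE 3-2: Q_total=20.50, C_total=6.00, V=3.42; Q3=10.25, Q2=10.25; dissipated=25.521
Final charges: Q1=1.50, Q2=10.25, Q3=10.25

Answer: 10.25 μC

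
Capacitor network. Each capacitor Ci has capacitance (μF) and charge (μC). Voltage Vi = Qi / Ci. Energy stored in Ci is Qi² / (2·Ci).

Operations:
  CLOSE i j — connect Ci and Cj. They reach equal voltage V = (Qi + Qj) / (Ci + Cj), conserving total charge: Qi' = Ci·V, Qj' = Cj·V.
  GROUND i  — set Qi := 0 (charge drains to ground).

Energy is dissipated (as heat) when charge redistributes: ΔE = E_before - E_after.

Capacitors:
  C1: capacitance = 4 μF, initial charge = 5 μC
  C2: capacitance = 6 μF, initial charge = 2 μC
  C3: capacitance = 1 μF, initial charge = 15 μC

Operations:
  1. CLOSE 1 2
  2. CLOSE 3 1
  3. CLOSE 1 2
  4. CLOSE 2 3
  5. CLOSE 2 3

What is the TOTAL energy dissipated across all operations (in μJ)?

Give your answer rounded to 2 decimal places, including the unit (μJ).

Initial: C1(4μF, Q=5μC, V=1.25V), C2(6μF, Q=2μC, V=0.33V), C3(1μF, Q=15μC, V=15.00V)
Op 1: CLOSE 1-2: Q_total=7.00, C_total=10.00, V=0.70; Q1=2.80, Q2=4.20; dissipated=1.008
Op 2: CLOSE 3-1: Q_total=17.80, C_total=5.00, V=3.56; Q3=3.56, Q1=14.24; dissipated=81.796
Op 3: CLOSE 1-2: Q_total=18.44, C_total=10.00, V=1.84; Q1=7.38, Q2=11.06; dissipated=9.816
Op 4: CLOSE 2-3: Q_total=14.62, C_total=7.00, V=2.09; Q2=12.53, Q3=2.09; dissipated=1.262
Op 5: CLOSE 2-3: Q_total=14.62, C_total=7.00, V=2.09; Q2=12.53, Q3=2.09; dissipated=0.000
Total dissipated: 93.882 μJ

Answer: 93.88 μJ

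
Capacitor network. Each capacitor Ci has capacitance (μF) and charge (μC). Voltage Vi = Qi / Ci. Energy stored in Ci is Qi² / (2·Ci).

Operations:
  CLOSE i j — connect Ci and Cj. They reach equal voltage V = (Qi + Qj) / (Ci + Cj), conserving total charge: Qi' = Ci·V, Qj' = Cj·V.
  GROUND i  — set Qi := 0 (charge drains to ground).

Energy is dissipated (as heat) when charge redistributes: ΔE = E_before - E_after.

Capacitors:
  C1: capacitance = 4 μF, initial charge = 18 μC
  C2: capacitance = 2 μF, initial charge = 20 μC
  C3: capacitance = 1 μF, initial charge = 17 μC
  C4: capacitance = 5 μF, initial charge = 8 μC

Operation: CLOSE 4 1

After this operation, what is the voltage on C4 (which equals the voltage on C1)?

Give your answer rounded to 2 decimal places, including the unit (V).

Answer: 2.89 V

Derivation:
Initial: C1(4μF, Q=18μC, V=4.50V), C2(2μF, Q=20μC, V=10.00V), C3(1μF, Q=17μC, V=17.00V), C4(5μF, Q=8μC, V=1.60V)
Op 1: CLOSE 4-1: Q_total=26.00, C_total=9.00, V=2.89; Q4=14.44, Q1=11.56; dissipated=9.344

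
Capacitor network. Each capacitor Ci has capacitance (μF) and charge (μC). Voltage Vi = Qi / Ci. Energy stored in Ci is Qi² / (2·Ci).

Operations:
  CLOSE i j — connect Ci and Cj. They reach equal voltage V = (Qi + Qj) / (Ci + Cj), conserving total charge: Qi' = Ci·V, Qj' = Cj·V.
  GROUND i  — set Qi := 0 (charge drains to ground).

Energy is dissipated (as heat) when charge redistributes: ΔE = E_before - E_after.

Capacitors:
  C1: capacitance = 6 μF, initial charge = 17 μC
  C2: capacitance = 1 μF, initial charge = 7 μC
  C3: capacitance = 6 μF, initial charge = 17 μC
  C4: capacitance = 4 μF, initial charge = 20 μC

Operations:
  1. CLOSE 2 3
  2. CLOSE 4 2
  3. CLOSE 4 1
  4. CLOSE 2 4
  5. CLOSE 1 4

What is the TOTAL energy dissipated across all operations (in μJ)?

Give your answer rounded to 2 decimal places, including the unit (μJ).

Answer: 13.10 μJ

Derivation:
Initial: C1(6μF, Q=17μC, V=2.83V), C2(1μF, Q=7μC, V=7.00V), C3(6μF, Q=17μC, V=2.83V), C4(4μF, Q=20μC, V=5.00V)
Op 1: CLOSE 2-3: Q_total=24.00, C_total=7.00, V=3.43; Q2=3.43, Q3=20.57; dissipated=7.440
Op 2: CLOSE 4-2: Q_total=23.43, C_total=5.00, V=4.69; Q4=18.74, Q2=4.69; dissipated=0.988
Op 3: CLOSE 4-1: Q_total=35.74, C_total=10.00, V=3.57; Q4=14.30, Q1=21.45; dissipated=4.118
Op 4: CLOSE 2-4: Q_total=18.98, C_total=5.00, V=3.80; Q2=3.80, Q4=15.19; dissipated=0.494
Op 5: CLOSE 1-4: Q_total=36.63, C_total=10.00, V=3.66; Q1=21.98, Q4=14.65; dissipated=0.059
Total dissipated: 13.099 μJ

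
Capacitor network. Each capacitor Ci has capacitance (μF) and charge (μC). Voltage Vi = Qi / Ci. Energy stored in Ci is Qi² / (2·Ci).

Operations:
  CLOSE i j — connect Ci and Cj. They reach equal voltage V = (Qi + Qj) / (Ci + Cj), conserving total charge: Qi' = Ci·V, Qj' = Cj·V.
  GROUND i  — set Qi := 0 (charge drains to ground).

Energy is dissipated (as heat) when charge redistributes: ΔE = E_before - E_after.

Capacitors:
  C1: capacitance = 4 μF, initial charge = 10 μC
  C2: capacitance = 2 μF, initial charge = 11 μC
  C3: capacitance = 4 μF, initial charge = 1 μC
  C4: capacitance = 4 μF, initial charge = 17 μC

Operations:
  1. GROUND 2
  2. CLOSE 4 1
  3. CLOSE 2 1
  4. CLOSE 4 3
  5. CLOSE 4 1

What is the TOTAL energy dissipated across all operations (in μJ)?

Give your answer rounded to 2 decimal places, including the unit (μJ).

Answer: 50.86 μJ

Derivation:
Initial: C1(4μF, Q=10μC, V=2.50V), C2(2μF, Q=11μC, V=5.50V), C3(4μF, Q=1μC, V=0.25V), C4(4μF, Q=17μC, V=4.25V)
Op 1: GROUND 2: Q2=0; energy lost=30.250
Op 2: CLOSE 4-1: Q_total=27.00, C_total=8.00, V=3.38; Q4=13.50, Q1=13.50; dissipated=3.062
Op 3: CLOSE 2-1: Q_total=13.50, C_total=6.00, V=2.25; Q2=4.50, Q1=9.00; dissipated=7.594
Op 4: CLOSE 4-3: Q_total=14.50, C_total=8.00, V=1.81; Q4=7.25, Q3=7.25; dissipated=9.766
Op 5: CLOSE 4-1: Q_total=16.25, C_total=8.00, V=2.03; Q4=8.12, Q1=8.12; dissipated=0.191
Total dissipated: 50.863 μJ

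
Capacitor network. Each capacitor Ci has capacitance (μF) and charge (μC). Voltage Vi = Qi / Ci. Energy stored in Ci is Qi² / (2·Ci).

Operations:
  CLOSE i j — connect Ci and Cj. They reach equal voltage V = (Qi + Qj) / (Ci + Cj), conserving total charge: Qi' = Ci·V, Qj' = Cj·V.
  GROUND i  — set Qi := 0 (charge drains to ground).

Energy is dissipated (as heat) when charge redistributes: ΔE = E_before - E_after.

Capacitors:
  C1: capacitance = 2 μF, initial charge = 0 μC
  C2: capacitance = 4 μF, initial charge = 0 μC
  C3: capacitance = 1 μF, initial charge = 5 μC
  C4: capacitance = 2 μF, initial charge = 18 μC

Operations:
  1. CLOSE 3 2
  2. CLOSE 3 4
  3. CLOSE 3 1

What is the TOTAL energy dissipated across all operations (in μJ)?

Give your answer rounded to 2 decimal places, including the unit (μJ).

Answer: 44.70 μJ

Derivation:
Initial: C1(2μF, Q=0μC, V=0.00V), C2(4μF, Q=0μC, V=0.00V), C3(1μF, Q=5μC, V=5.00V), C4(2μF, Q=18μC, V=9.00V)
Op 1: CLOSE 3-2: Q_total=5.00, C_total=5.00, V=1.00; Q3=1.00, Q2=4.00; dissipated=10.000
Op 2: CLOSE 3-4: Q_total=19.00, C_total=3.00, V=6.33; Q3=6.33, Q4=12.67; dissipated=21.333
Op 3: CLOSE 3-1: Q_total=6.33, C_total=3.00, V=2.11; Q3=2.11, Q1=4.22; dissipated=13.370
Total dissipated: 44.704 μJ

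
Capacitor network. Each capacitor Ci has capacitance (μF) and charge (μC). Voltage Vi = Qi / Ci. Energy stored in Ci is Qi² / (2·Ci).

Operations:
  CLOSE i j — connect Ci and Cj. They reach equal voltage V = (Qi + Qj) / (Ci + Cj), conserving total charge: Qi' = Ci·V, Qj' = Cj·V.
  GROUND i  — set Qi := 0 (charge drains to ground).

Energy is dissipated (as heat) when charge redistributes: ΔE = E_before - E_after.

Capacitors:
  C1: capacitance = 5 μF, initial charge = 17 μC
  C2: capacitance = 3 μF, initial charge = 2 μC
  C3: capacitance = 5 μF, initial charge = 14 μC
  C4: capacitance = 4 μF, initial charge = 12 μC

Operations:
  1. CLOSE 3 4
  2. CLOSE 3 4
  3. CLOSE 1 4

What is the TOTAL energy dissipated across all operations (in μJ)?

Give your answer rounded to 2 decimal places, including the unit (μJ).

Initial: C1(5μF, Q=17μC, V=3.40V), C2(3μF, Q=2μC, V=0.67V), C3(5μF, Q=14μC, V=2.80V), C4(4μF, Q=12μC, V=3.00V)
Op 1: CLOSE 3-4: Q_total=26.00, C_total=9.00, V=2.89; Q3=14.44, Q4=11.56; dissipated=0.044
Op 2: CLOSE 3-4: Q_total=26.00, C_total=9.00, V=2.89; Q3=14.44, Q4=11.56; dissipated=0.000
Op 3: CLOSE 1-4: Q_total=28.56, C_total=9.00, V=3.17; Q1=15.86, Q4=12.69; dissipated=0.290
Total dissipated: 0.335 μJ

Answer: 0.33 μJ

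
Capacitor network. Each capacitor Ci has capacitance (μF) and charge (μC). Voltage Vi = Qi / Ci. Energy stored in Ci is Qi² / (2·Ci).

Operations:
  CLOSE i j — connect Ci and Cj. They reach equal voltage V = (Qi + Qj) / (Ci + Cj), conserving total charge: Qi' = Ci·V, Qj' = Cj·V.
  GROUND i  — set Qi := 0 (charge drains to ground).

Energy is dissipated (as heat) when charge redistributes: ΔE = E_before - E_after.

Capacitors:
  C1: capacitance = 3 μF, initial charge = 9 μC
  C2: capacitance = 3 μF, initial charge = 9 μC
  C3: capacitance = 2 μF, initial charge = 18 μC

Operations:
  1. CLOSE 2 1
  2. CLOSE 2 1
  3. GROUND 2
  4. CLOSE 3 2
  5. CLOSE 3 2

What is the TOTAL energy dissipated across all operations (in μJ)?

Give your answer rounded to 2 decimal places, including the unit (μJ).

Answer: 62.10 μJ

Derivation:
Initial: C1(3μF, Q=9μC, V=3.00V), C2(3μF, Q=9μC, V=3.00V), C3(2μF, Q=18μC, V=9.00V)
Op 1: CLOSE 2-1: Q_total=18.00, C_total=6.00, V=3.00; Q2=9.00, Q1=9.00; dissipated=0.000
Op 2: CLOSE 2-1: Q_total=18.00, C_total=6.00, V=3.00; Q2=9.00, Q1=9.00; dissipated=0.000
Op 3: GROUND 2: Q2=0; energy lost=13.500
Op 4: CLOSE 3-2: Q_total=18.00, C_total=5.00, V=3.60; Q3=7.20, Q2=10.80; dissipated=48.600
Op 5: CLOSE 3-2: Q_total=18.00, C_total=5.00, V=3.60; Q3=7.20, Q2=10.80; dissipated=0.000
Total dissipated: 62.100 μJ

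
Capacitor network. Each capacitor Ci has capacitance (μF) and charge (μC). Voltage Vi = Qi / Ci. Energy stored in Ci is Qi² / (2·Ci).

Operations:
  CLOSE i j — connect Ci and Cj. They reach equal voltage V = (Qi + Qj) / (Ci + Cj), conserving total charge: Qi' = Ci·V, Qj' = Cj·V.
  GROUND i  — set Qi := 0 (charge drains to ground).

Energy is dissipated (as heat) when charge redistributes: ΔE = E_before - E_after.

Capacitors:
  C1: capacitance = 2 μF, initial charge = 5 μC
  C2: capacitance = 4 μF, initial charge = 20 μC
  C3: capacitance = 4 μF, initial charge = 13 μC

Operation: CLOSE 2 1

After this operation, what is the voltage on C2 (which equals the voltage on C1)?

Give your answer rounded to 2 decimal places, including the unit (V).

Answer: 4.17 V

Derivation:
Initial: C1(2μF, Q=5μC, V=2.50V), C2(4μF, Q=20μC, V=5.00V), C3(4μF, Q=13μC, V=3.25V)
Op 1: CLOSE 2-1: Q_total=25.00, C_total=6.00, V=4.17; Q2=16.67, Q1=8.33; dissipated=4.167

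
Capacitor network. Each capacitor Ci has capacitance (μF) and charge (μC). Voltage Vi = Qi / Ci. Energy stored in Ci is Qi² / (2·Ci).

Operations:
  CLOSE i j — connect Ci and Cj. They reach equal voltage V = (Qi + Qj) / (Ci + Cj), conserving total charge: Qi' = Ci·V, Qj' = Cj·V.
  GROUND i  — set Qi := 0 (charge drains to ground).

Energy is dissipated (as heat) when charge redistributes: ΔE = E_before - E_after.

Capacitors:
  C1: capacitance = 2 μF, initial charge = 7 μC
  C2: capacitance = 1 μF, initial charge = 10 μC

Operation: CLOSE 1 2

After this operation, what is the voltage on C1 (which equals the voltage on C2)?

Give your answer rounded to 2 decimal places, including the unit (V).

Answer: 5.67 V

Derivation:
Initial: C1(2μF, Q=7μC, V=3.50V), C2(1μF, Q=10μC, V=10.00V)
Op 1: CLOSE 1-2: Q_total=17.00, C_total=3.00, V=5.67; Q1=11.33, Q2=5.67; dissipated=14.083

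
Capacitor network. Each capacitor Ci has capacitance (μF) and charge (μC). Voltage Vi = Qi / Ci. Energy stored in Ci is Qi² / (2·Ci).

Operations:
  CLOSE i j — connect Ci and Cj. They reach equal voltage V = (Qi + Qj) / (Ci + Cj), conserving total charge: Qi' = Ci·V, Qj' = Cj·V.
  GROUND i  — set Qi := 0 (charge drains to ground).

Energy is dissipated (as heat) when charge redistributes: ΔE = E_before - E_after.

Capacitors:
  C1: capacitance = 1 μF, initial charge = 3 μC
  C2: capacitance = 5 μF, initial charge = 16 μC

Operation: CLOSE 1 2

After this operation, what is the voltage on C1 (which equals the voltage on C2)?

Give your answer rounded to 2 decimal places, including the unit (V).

Answer: 3.17 V

Derivation:
Initial: C1(1μF, Q=3μC, V=3.00V), C2(5μF, Q=16μC, V=3.20V)
Op 1: CLOSE 1-2: Q_total=19.00, C_total=6.00, V=3.17; Q1=3.17, Q2=15.83; dissipated=0.017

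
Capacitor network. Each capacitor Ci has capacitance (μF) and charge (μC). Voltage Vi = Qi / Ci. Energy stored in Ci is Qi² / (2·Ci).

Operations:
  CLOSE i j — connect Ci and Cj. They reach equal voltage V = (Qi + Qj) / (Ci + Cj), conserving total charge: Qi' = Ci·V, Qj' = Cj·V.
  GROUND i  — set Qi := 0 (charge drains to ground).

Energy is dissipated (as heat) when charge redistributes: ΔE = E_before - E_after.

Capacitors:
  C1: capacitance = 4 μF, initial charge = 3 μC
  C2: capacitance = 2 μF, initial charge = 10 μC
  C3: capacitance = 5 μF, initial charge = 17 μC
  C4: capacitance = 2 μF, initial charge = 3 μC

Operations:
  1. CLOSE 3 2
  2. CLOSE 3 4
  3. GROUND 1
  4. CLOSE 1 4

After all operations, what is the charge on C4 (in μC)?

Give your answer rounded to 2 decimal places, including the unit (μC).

Initial: C1(4μF, Q=3μC, V=0.75V), C2(2μF, Q=10μC, V=5.00V), C3(5μF, Q=17μC, V=3.40V), C4(2μF, Q=3μC, V=1.50V)
Op 1: CLOSE 3-2: Q_total=27.00, C_total=7.00, V=3.86; Q3=19.29, Q2=7.71; dissipated=1.829
Op 2: CLOSE 3-4: Q_total=22.29, C_total=7.00, V=3.18; Q3=15.92, Q4=6.37; dissipated=3.969
Op 3: GROUND 1: Q1=0; energy lost=1.125
Op 4: CLOSE 1-4: Q_total=6.37, C_total=6.00, V=1.06; Q1=4.24, Q4=2.12; dissipated=6.757
Final charges: Q1=4.24, Q2=7.71, Q3=15.92, Q4=2.12

Answer: 2.12 μC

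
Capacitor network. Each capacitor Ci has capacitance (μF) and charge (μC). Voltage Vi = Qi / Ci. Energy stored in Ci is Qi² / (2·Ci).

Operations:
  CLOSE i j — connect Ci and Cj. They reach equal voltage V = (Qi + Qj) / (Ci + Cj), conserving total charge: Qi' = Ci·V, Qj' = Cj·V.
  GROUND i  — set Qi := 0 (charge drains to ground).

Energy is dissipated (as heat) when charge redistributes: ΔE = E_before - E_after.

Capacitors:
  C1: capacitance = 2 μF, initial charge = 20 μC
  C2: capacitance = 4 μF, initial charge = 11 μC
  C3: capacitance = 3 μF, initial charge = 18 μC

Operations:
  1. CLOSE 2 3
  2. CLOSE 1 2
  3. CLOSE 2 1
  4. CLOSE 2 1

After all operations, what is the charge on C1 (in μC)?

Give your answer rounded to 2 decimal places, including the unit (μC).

Initial: C1(2μF, Q=20μC, V=10.00V), C2(4μF, Q=11μC, V=2.75V), C3(3μF, Q=18μC, V=6.00V)
Op 1: CLOSE 2-3: Q_total=29.00, C_total=7.00, V=4.14; Q2=16.57, Q3=12.43; dissipated=9.054
Op 2: CLOSE 1-2: Q_total=36.57, C_total=6.00, V=6.10; Q1=12.19, Q2=24.38; dissipated=22.871
Op 3: CLOSE 2-1: Q_total=36.57, C_total=6.00, V=6.10; Q2=24.38, Q1=12.19; dissipated=0.000
Op 4: CLOSE 2-1: Q_total=36.57, C_total=6.00, V=6.10; Q2=24.38, Q1=12.19; dissipated=0.000
Final charges: Q1=12.19, Q2=24.38, Q3=12.43

Answer: 12.19 μC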